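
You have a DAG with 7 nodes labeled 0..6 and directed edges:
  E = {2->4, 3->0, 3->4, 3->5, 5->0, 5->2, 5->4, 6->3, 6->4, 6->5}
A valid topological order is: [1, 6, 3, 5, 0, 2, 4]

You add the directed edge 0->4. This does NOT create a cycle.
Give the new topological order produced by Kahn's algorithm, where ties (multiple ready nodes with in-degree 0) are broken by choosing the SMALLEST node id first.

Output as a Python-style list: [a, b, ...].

Old toposort: [1, 6, 3, 5, 0, 2, 4]
Added edge: 0->4
Position of 0 (4) < position of 4 (6). Old order still valid.
Run Kahn's algorithm (break ties by smallest node id):
  initial in-degrees: [2, 0, 1, 1, 5, 2, 0]
  ready (indeg=0): [1, 6]
  pop 1: no out-edges | ready=[6] | order so far=[1]
  pop 6: indeg[3]->0; indeg[4]->4; indeg[5]->1 | ready=[3] | order so far=[1, 6]
  pop 3: indeg[0]->1; indeg[4]->3; indeg[5]->0 | ready=[5] | order so far=[1, 6, 3]
  pop 5: indeg[0]->0; indeg[2]->0; indeg[4]->2 | ready=[0, 2] | order so far=[1, 6, 3, 5]
  pop 0: indeg[4]->1 | ready=[2] | order so far=[1, 6, 3, 5, 0]
  pop 2: indeg[4]->0 | ready=[4] | order so far=[1, 6, 3, 5, 0, 2]
  pop 4: no out-edges | ready=[] | order so far=[1, 6, 3, 5, 0, 2, 4]
  Result: [1, 6, 3, 5, 0, 2, 4]

Answer: [1, 6, 3, 5, 0, 2, 4]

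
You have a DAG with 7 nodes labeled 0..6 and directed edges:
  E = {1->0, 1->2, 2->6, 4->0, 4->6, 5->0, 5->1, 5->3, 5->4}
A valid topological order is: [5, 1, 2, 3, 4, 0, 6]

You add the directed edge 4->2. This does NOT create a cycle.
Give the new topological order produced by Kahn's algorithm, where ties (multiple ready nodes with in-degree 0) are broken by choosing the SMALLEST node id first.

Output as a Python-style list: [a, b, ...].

Old toposort: [5, 1, 2, 3, 4, 0, 6]
Added edge: 4->2
Position of 4 (4) > position of 2 (2). Must reorder: 4 must now come before 2.
Run Kahn's algorithm (break ties by smallest node id):
  initial in-degrees: [3, 1, 2, 1, 1, 0, 2]
  ready (indeg=0): [5]
  pop 5: indeg[0]->2; indeg[1]->0; indeg[3]->0; indeg[4]->0 | ready=[1, 3, 4] | order so far=[5]
  pop 1: indeg[0]->1; indeg[2]->1 | ready=[3, 4] | order so far=[5, 1]
  pop 3: no out-edges | ready=[4] | order so far=[5, 1, 3]
  pop 4: indeg[0]->0; indeg[2]->0; indeg[6]->1 | ready=[0, 2] | order so far=[5, 1, 3, 4]
  pop 0: no out-edges | ready=[2] | order so far=[5, 1, 3, 4, 0]
  pop 2: indeg[6]->0 | ready=[6] | order so far=[5, 1, 3, 4, 0, 2]
  pop 6: no out-edges | ready=[] | order so far=[5, 1, 3, 4, 0, 2, 6]
  Result: [5, 1, 3, 4, 0, 2, 6]

Answer: [5, 1, 3, 4, 0, 2, 6]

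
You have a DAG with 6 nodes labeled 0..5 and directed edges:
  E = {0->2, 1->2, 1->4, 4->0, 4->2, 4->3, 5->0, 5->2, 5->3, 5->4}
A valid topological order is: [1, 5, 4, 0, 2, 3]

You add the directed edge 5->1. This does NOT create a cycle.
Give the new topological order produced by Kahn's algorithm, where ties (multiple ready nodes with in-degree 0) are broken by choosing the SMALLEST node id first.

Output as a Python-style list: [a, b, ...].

Old toposort: [1, 5, 4, 0, 2, 3]
Added edge: 5->1
Position of 5 (1) > position of 1 (0). Must reorder: 5 must now come before 1.
Run Kahn's algorithm (break ties by smallest node id):
  initial in-degrees: [2, 1, 4, 2, 2, 0]
  ready (indeg=0): [5]
  pop 5: indeg[0]->1; indeg[1]->0; indeg[2]->3; indeg[3]->1; indeg[4]->1 | ready=[1] | order so far=[5]
  pop 1: indeg[2]->2; indeg[4]->0 | ready=[4] | order so far=[5, 1]
  pop 4: indeg[0]->0; indeg[2]->1; indeg[3]->0 | ready=[0, 3] | order so far=[5, 1, 4]
  pop 0: indeg[2]->0 | ready=[2, 3] | order so far=[5, 1, 4, 0]
  pop 2: no out-edges | ready=[3] | order so far=[5, 1, 4, 0, 2]
  pop 3: no out-edges | ready=[] | order so far=[5, 1, 4, 0, 2, 3]
  Result: [5, 1, 4, 0, 2, 3]

Answer: [5, 1, 4, 0, 2, 3]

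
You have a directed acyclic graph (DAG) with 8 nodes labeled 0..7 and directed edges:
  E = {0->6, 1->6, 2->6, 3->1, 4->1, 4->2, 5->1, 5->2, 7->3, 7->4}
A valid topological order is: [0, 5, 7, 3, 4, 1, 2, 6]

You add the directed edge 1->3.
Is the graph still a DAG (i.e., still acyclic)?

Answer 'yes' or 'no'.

Answer: no

Derivation:
Given toposort: [0, 5, 7, 3, 4, 1, 2, 6]
Position of 1: index 5; position of 3: index 3
New edge 1->3: backward (u after v in old order)
Backward edge: old toposort is now invalid. Check if this creates a cycle.
Does 3 already reach 1? Reachable from 3: [1, 3, 6]. YES -> cycle!
Still a DAG? no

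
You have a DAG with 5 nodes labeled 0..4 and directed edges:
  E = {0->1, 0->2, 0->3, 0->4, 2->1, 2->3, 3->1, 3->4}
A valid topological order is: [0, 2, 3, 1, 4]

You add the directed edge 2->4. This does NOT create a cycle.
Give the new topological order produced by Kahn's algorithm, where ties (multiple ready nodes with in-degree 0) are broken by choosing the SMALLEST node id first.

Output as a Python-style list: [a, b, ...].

Answer: [0, 2, 3, 1, 4]

Derivation:
Old toposort: [0, 2, 3, 1, 4]
Added edge: 2->4
Position of 2 (1) < position of 4 (4). Old order still valid.
Run Kahn's algorithm (break ties by smallest node id):
  initial in-degrees: [0, 3, 1, 2, 3]
  ready (indeg=0): [0]
  pop 0: indeg[1]->2; indeg[2]->0; indeg[3]->1; indeg[4]->2 | ready=[2] | order so far=[0]
  pop 2: indeg[1]->1; indeg[3]->0; indeg[4]->1 | ready=[3] | order so far=[0, 2]
  pop 3: indeg[1]->0; indeg[4]->0 | ready=[1, 4] | order so far=[0, 2, 3]
  pop 1: no out-edges | ready=[4] | order so far=[0, 2, 3, 1]
  pop 4: no out-edges | ready=[] | order so far=[0, 2, 3, 1, 4]
  Result: [0, 2, 3, 1, 4]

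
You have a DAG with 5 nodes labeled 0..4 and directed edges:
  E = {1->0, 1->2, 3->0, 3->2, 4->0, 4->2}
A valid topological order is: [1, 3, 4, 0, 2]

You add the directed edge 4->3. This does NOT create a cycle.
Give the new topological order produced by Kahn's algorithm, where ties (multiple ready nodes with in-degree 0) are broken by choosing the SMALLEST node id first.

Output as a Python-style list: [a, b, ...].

Old toposort: [1, 3, 4, 0, 2]
Added edge: 4->3
Position of 4 (2) > position of 3 (1). Must reorder: 4 must now come before 3.
Run Kahn's algorithm (break ties by smallest node id):
  initial in-degrees: [3, 0, 3, 1, 0]
  ready (indeg=0): [1, 4]
  pop 1: indeg[0]->2; indeg[2]->2 | ready=[4] | order so far=[1]
  pop 4: indeg[0]->1; indeg[2]->1; indeg[3]->0 | ready=[3] | order so far=[1, 4]
  pop 3: indeg[0]->0; indeg[2]->0 | ready=[0, 2] | order so far=[1, 4, 3]
  pop 0: no out-edges | ready=[2] | order so far=[1, 4, 3, 0]
  pop 2: no out-edges | ready=[] | order so far=[1, 4, 3, 0, 2]
  Result: [1, 4, 3, 0, 2]

Answer: [1, 4, 3, 0, 2]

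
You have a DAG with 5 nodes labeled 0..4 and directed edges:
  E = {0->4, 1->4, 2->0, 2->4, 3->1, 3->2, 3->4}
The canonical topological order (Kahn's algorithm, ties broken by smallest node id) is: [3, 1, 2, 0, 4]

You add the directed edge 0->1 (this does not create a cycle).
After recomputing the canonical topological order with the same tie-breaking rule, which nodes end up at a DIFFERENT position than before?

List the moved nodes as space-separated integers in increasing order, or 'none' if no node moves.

Old toposort: [3, 1, 2, 0, 4]
Added edge 0->1
Recompute Kahn (smallest-id tiebreak):
  initial in-degrees: [1, 2, 1, 0, 4]
  ready (indeg=0): [3]
  pop 3: indeg[1]->1; indeg[2]->0; indeg[4]->3 | ready=[2] | order so far=[3]
  pop 2: indeg[0]->0; indeg[4]->2 | ready=[0] | order so far=[3, 2]
  pop 0: indeg[1]->0; indeg[4]->1 | ready=[1] | order so far=[3, 2, 0]
  pop 1: indeg[4]->0 | ready=[4] | order so far=[3, 2, 0, 1]
  pop 4: no out-edges | ready=[] | order so far=[3, 2, 0, 1, 4]
New canonical toposort: [3, 2, 0, 1, 4]
Compare positions:
  Node 0: index 3 -> 2 (moved)
  Node 1: index 1 -> 3 (moved)
  Node 2: index 2 -> 1 (moved)
  Node 3: index 0 -> 0 (same)
  Node 4: index 4 -> 4 (same)
Nodes that changed position: 0 1 2

Answer: 0 1 2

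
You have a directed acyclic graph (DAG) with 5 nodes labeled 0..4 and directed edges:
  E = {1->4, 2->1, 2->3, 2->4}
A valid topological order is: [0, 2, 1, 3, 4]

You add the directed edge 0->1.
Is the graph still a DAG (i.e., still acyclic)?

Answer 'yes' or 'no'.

Answer: yes

Derivation:
Given toposort: [0, 2, 1, 3, 4]
Position of 0: index 0; position of 1: index 2
New edge 0->1: forward
Forward edge: respects the existing order. Still a DAG, same toposort still valid.
Still a DAG? yes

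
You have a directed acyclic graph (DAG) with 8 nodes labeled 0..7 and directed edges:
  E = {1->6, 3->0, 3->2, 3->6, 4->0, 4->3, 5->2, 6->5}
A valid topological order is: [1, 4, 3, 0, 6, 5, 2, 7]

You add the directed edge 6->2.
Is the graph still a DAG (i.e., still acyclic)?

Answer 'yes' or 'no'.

Given toposort: [1, 4, 3, 0, 6, 5, 2, 7]
Position of 6: index 4; position of 2: index 6
New edge 6->2: forward
Forward edge: respects the existing order. Still a DAG, same toposort still valid.
Still a DAG? yes

Answer: yes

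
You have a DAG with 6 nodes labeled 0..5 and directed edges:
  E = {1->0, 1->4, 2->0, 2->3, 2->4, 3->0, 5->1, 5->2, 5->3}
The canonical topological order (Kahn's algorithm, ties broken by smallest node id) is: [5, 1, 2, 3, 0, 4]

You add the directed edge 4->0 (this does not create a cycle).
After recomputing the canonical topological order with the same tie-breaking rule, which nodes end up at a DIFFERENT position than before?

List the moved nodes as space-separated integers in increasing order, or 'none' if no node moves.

Answer: 0 4

Derivation:
Old toposort: [5, 1, 2, 3, 0, 4]
Added edge 4->0
Recompute Kahn (smallest-id tiebreak):
  initial in-degrees: [4, 1, 1, 2, 2, 0]
  ready (indeg=0): [5]
  pop 5: indeg[1]->0; indeg[2]->0; indeg[3]->1 | ready=[1, 2] | order so far=[5]
  pop 1: indeg[0]->3; indeg[4]->1 | ready=[2] | order so far=[5, 1]
  pop 2: indeg[0]->2; indeg[3]->0; indeg[4]->0 | ready=[3, 4] | order so far=[5, 1, 2]
  pop 3: indeg[0]->1 | ready=[4] | order so far=[5, 1, 2, 3]
  pop 4: indeg[0]->0 | ready=[0] | order so far=[5, 1, 2, 3, 4]
  pop 0: no out-edges | ready=[] | order so far=[5, 1, 2, 3, 4, 0]
New canonical toposort: [5, 1, 2, 3, 4, 0]
Compare positions:
  Node 0: index 4 -> 5 (moved)
  Node 1: index 1 -> 1 (same)
  Node 2: index 2 -> 2 (same)
  Node 3: index 3 -> 3 (same)
  Node 4: index 5 -> 4 (moved)
  Node 5: index 0 -> 0 (same)
Nodes that changed position: 0 4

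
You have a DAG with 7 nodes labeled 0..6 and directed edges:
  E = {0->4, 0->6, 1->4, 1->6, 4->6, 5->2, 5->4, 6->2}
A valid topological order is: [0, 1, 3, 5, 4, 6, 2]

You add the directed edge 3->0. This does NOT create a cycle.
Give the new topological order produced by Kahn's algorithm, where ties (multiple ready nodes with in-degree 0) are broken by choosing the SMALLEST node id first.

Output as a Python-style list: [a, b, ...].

Answer: [1, 3, 0, 5, 4, 6, 2]

Derivation:
Old toposort: [0, 1, 3, 5, 4, 6, 2]
Added edge: 3->0
Position of 3 (2) > position of 0 (0). Must reorder: 3 must now come before 0.
Run Kahn's algorithm (break ties by smallest node id):
  initial in-degrees: [1, 0, 2, 0, 3, 0, 3]
  ready (indeg=0): [1, 3, 5]
  pop 1: indeg[4]->2; indeg[6]->2 | ready=[3, 5] | order so far=[1]
  pop 3: indeg[0]->0 | ready=[0, 5] | order so far=[1, 3]
  pop 0: indeg[4]->1; indeg[6]->1 | ready=[5] | order so far=[1, 3, 0]
  pop 5: indeg[2]->1; indeg[4]->0 | ready=[4] | order so far=[1, 3, 0, 5]
  pop 4: indeg[6]->0 | ready=[6] | order so far=[1, 3, 0, 5, 4]
  pop 6: indeg[2]->0 | ready=[2] | order so far=[1, 3, 0, 5, 4, 6]
  pop 2: no out-edges | ready=[] | order so far=[1, 3, 0, 5, 4, 6, 2]
  Result: [1, 3, 0, 5, 4, 6, 2]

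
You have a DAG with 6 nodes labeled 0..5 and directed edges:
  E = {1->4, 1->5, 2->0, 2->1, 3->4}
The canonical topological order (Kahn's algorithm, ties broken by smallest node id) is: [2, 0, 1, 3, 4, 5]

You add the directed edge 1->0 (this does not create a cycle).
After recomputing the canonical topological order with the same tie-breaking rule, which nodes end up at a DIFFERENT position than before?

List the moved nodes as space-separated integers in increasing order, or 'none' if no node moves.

Answer: 0 1

Derivation:
Old toposort: [2, 0, 1, 3, 4, 5]
Added edge 1->0
Recompute Kahn (smallest-id tiebreak):
  initial in-degrees: [2, 1, 0, 0, 2, 1]
  ready (indeg=0): [2, 3]
  pop 2: indeg[0]->1; indeg[1]->0 | ready=[1, 3] | order so far=[2]
  pop 1: indeg[0]->0; indeg[4]->1; indeg[5]->0 | ready=[0, 3, 5] | order so far=[2, 1]
  pop 0: no out-edges | ready=[3, 5] | order so far=[2, 1, 0]
  pop 3: indeg[4]->0 | ready=[4, 5] | order so far=[2, 1, 0, 3]
  pop 4: no out-edges | ready=[5] | order so far=[2, 1, 0, 3, 4]
  pop 5: no out-edges | ready=[] | order so far=[2, 1, 0, 3, 4, 5]
New canonical toposort: [2, 1, 0, 3, 4, 5]
Compare positions:
  Node 0: index 1 -> 2 (moved)
  Node 1: index 2 -> 1 (moved)
  Node 2: index 0 -> 0 (same)
  Node 3: index 3 -> 3 (same)
  Node 4: index 4 -> 4 (same)
  Node 5: index 5 -> 5 (same)
Nodes that changed position: 0 1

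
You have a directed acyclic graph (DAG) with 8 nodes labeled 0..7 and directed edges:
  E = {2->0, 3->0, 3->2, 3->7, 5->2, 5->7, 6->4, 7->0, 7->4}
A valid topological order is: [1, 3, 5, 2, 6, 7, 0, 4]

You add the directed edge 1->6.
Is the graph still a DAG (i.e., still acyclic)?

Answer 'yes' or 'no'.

Given toposort: [1, 3, 5, 2, 6, 7, 0, 4]
Position of 1: index 0; position of 6: index 4
New edge 1->6: forward
Forward edge: respects the existing order. Still a DAG, same toposort still valid.
Still a DAG? yes

Answer: yes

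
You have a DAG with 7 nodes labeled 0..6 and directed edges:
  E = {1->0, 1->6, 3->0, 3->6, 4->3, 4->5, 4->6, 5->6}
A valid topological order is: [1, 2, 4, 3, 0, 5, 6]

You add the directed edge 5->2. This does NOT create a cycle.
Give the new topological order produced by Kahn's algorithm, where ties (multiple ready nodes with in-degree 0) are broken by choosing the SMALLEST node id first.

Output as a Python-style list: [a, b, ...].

Old toposort: [1, 2, 4, 3, 0, 5, 6]
Added edge: 5->2
Position of 5 (5) > position of 2 (1). Must reorder: 5 must now come before 2.
Run Kahn's algorithm (break ties by smallest node id):
  initial in-degrees: [2, 0, 1, 1, 0, 1, 4]
  ready (indeg=0): [1, 4]
  pop 1: indeg[0]->1; indeg[6]->3 | ready=[4] | order so far=[1]
  pop 4: indeg[3]->0; indeg[5]->0; indeg[6]->2 | ready=[3, 5] | order so far=[1, 4]
  pop 3: indeg[0]->0; indeg[6]->1 | ready=[0, 5] | order so far=[1, 4, 3]
  pop 0: no out-edges | ready=[5] | order so far=[1, 4, 3, 0]
  pop 5: indeg[2]->0; indeg[6]->0 | ready=[2, 6] | order so far=[1, 4, 3, 0, 5]
  pop 2: no out-edges | ready=[6] | order so far=[1, 4, 3, 0, 5, 2]
  pop 6: no out-edges | ready=[] | order so far=[1, 4, 3, 0, 5, 2, 6]
  Result: [1, 4, 3, 0, 5, 2, 6]

Answer: [1, 4, 3, 0, 5, 2, 6]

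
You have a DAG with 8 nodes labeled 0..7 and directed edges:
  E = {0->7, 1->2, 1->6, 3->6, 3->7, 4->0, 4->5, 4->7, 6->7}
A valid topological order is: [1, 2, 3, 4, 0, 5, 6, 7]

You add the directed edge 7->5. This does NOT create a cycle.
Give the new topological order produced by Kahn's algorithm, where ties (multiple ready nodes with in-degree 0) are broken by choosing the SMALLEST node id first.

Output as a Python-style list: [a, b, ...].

Answer: [1, 2, 3, 4, 0, 6, 7, 5]

Derivation:
Old toposort: [1, 2, 3, 4, 0, 5, 6, 7]
Added edge: 7->5
Position of 7 (7) > position of 5 (5). Must reorder: 7 must now come before 5.
Run Kahn's algorithm (break ties by smallest node id):
  initial in-degrees: [1, 0, 1, 0, 0, 2, 2, 4]
  ready (indeg=0): [1, 3, 4]
  pop 1: indeg[2]->0; indeg[6]->1 | ready=[2, 3, 4] | order so far=[1]
  pop 2: no out-edges | ready=[3, 4] | order so far=[1, 2]
  pop 3: indeg[6]->0; indeg[7]->3 | ready=[4, 6] | order so far=[1, 2, 3]
  pop 4: indeg[0]->0; indeg[5]->1; indeg[7]->2 | ready=[0, 6] | order so far=[1, 2, 3, 4]
  pop 0: indeg[7]->1 | ready=[6] | order so far=[1, 2, 3, 4, 0]
  pop 6: indeg[7]->0 | ready=[7] | order so far=[1, 2, 3, 4, 0, 6]
  pop 7: indeg[5]->0 | ready=[5] | order so far=[1, 2, 3, 4, 0, 6, 7]
  pop 5: no out-edges | ready=[] | order so far=[1, 2, 3, 4, 0, 6, 7, 5]
  Result: [1, 2, 3, 4, 0, 6, 7, 5]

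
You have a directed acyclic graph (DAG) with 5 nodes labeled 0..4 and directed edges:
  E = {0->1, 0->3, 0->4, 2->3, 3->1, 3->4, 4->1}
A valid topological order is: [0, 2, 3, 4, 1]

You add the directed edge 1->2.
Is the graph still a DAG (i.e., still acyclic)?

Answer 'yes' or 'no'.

Answer: no

Derivation:
Given toposort: [0, 2, 3, 4, 1]
Position of 1: index 4; position of 2: index 1
New edge 1->2: backward (u after v in old order)
Backward edge: old toposort is now invalid. Check if this creates a cycle.
Does 2 already reach 1? Reachable from 2: [1, 2, 3, 4]. YES -> cycle!
Still a DAG? no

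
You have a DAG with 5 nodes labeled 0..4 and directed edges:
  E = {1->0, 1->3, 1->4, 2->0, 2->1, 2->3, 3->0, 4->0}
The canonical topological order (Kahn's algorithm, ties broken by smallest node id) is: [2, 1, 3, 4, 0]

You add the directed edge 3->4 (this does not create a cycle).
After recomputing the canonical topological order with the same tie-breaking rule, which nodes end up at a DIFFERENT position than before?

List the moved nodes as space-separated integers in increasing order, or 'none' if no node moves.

Old toposort: [2, 1, 3, 4, 0]
Added edge 3->4
Recompute Kahn (smallest-id tiebreak):
  initial in-degrees: [4, 1, 0, 2, 2]
  ready (indeg=0): [2]
  pop 2: indeg[0]->3; indeg[1]->0; indeg[3]->1 | ready=[1] | order so far=[2]
  pop 1: indeg[0]->2; indeg[3]->0; indeg[4]->1 | ready=[3] | order so far=[2, 1]
  pop 3: indeg[0]->1; indeg[4]->0 | ready=[4] | order so far=[2, 1, 3]
  pop 4: indeg[0]->0 | ready=[0] | order so far=[2, 1, 3, 4]
  pop 0: no out-edges | ready=[] | order so far=[2, 1, 3, 4, 0]
New canonical toposort: [2, 1, 3, 4, 0]
Compare positions:
  Node 0: index 4 -> 4 (same)
  Node 1: index 1 -> 1 (same)
  Node 2: index 0 -> 0 (same)
  Node 3: index 2 -> 2 (same)
  Node 4: index 3 -> 3 (same)
Nodes that changed position: none

Answer: none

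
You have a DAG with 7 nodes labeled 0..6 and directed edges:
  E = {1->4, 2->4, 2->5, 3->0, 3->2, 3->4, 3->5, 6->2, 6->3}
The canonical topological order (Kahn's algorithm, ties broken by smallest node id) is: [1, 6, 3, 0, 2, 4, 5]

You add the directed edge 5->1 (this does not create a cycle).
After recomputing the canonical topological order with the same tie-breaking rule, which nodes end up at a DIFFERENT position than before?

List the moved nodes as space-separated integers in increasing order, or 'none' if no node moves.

Answer: 0 1 2 3 4 5 6

Derivation:
Old toposort: [1, 6, 3, 0, 2, 4, 5]
Added edge 5->1
Recompute Kahn (smallest-id tiebreak):
  initial in-degrees: [1, 1, 2, 1, 3, 2, 0]
  ready (indeg=0): [6]
  pop 6: indeg[2]->1; indeg[3]->0 | ready=[3] | order so far=[6]
  pop 3: indeg[0]->0; indeg[2]->0; indeg[4]->2; indeg[5]->1 | ready=[0, 2] | order so far=[6, 3]
  pop 0: no out-edges | ready=[2] | order so far=[6, 3, 0]
  pop 2: indeg[4]->1; indeg[5]->0 | ready=[5] | order so far=[6, 3, 0, 2]
  pop 5: indeg[1]->0 | ready=[1] | order so far=[6, 3, 0, 2, 5]
  pop 1: indeg[4]->0 | ready=[4] | order so far=[6, 3, 0, 2, 5, 1]
  pop 4: no out-edges | ready=[] | order so far=[6, 3, 0, 2, 5, 1, 4]
New canonical toposort: [6, 3, 0, 2, 5, 1, 4]
Compare positions:
  Node 0: index 3 -> 2 (moved)
  Node 1: index 0 -> 5 (moved)
  Node 2: index 4 -> 3 (moved)
  Node 3: index 2 -> 1 (moved)
  Node 4: index 5 -> 6 (moved)
  Node 5: index 6 -> 4 (moved)
  Node 6: index 1 -> 0 (moved)
Nodes that changed position: 0 1 2 3 4 5 6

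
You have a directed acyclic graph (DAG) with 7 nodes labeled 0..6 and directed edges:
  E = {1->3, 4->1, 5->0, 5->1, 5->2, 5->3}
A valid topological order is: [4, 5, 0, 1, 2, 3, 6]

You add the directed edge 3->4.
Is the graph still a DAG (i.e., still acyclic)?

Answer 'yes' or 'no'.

Given toposort: [4, 5, 0, 1, 2, 3, 6]
Position of 3: index 5; position of 4: index 0
New edge 3->4: backward (u after v in old order)
Backward edge: old toposort is now invalid. Check if this creates a cycle.
Does 4 already reach 3? Reachable from 4: [1, 3, 4]. YES -> cycle!
Still a DAG? no

Answer: no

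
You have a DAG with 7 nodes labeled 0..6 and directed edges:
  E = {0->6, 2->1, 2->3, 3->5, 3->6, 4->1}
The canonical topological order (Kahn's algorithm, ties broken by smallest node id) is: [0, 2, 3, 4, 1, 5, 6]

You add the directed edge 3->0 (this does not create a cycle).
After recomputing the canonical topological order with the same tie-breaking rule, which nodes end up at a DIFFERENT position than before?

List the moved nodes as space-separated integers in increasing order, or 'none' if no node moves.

Answer: 0 2 3

Derivation:
Old toposort: [0, 2, 3, 4, 1, 5, 6]
Added edge 3->0
Recompute Kahn (smallest-id tiebreak):
  initial in-degrees: [1, 2, 0, 1, 0, 1, 2]
  ready (indeg=0): [2, 4]
  pop 2: indeg[1]->1; indeg[3]->0 | ready=[3, 4] | order so far=[2]
  pop 3: indeg[0]->0; indeg[5]->0; indeg[6]->1 | ready=[0, 4, 5] | order so far=[2, 3]
  pop 0: indeg[6]->0 | ready=[4, 5, 6] | order so far=[2, 3, 0]
  pop 4: indeg[1]->0 | ready=[1, 5, 6] | order so far=[2, 3, 0, 4]
  pop 1: no out-edges | ready=[5, 6] | order so far=[2, 3, 0, 4, 1]
  pop 5: no out-edges | ready=[6] | order so far=[2, 3, 0, 4, 1, 5]
  pop 6: no out-edges | ready=[] | order so far=[2, 3, 0, 4, 1, 5, 6]
New canonical toposort: [2, 3, 0, 4, 1, 5, 6]
Compare positions:
  Node 0: index 0 -> 2 (moved)
  Node 1: index 4 -> 4 (same)
  Node 2: index 1 -> 0 (moved)
  Node 3: index 2 -> 1 (moved)
  Node 4: index 3 -> 3 (same)
  Node 5: index 5 -> 5 (same)
  Node 6: index 6 -> 6 (same)
Nodes that changed position: 0 2 3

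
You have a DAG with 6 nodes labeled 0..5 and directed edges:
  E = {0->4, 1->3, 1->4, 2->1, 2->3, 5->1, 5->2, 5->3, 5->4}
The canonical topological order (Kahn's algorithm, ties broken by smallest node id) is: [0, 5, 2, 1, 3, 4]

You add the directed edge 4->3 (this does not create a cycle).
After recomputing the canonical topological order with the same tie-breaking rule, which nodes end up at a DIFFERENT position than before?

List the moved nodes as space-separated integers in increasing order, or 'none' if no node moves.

Old toposort: [0, 5, 2, 1, 3, 4]
Added edge 4->3
Recompute Kahn (smallest-id tiebreak):
  initial in-degrees: [0, 2, 1, 4, 3, 0]
  ready (indeg=0): [0, 5]
  pop 0: indeg[4]->2 | ready=[5] | order so far=[0]
  pop 5: indeg[1]->1; indeg[2]->0; indeg[3]->3; indeg[4]->1 | ready=[2] | order so far=[0, 5]
  pop 2: indeg[1]->0; indeg[3]->2 | ready=[1] | order so far=[0, 5, 2]
  pop 1: indeg[3]->1; indeg[4]->0 | ready=[4] | order so far=[0, 5, 2, 1]
  pop 4: indeg[3]->0 | ready=[3] | order so far=[0, 5, 2, 1, 4]
  pop 3: no out-edges | ready=[] | order so far=[0, 5, 2, 1, 4, 3]
New canonical toposort: [0, 5, 2, 1, 4, 3]
Compare positions:
  Node 0: index 0 -> 0 (same)
  Node 1: index 3 -> 3 (same)
  Node 2: index 2 -> 2 (same)
  Node 3: index 4 -> 5 (moved)
  Node 4: index 5 -> 4 (moved)
  Node 5: index 1 -> 1 (same)
Nodes that changed position: 3 4

Answer: 3 4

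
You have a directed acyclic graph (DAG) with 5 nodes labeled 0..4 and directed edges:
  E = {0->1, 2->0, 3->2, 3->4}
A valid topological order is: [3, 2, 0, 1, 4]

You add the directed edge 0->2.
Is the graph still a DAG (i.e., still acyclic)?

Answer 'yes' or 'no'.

Answer: no

Derivation:
Given toposort: [3, 2, 0, 1, 4]
Position of 0: index 2; position of 2: index 1
New edge 0->2: backward (u after v in old order)
Backward edge: old toposort is now invalid. Check if this creates a cycle.
Does 2 already reach 0? Reachable from 2: [0, 1, 2]. YES -> cycle!
Still a DAG? no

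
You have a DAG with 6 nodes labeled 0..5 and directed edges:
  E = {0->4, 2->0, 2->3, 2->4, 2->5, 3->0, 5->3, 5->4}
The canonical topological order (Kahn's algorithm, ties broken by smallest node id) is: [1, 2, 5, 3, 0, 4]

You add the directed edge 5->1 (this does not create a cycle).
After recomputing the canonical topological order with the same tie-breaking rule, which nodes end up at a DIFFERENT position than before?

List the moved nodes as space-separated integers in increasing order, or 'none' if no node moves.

Old toposort: [1, 2, 5, 3, 0, 4]
Added edge 5->1
Recompute Kahn (smallest-id tiebreak):
  initial in-degrees: [2, 1, 0, 2, 3, 1]
  ready (indeg=0): [2]
  pop 2: indeg[0]->1; indeg[3]->1; indeg[4]->2; indeg[5]->0 | ready=[5] | order so far=[2]
  pop 5: indeg[1]->0; indeg[3]->0; indeg[4]->1 | ready=[1, 3] | order so far=[2, 5]
  pop 1: no out-edges | ready=[3] | order so far=[2, 5, 1]
  pop 3: indeg[0]->0 | ready=[0] | order so far=[2, 5, 1, 3]
  pop 0: indeg[4]->0 | ready=[4] | order so far=[2, 5, 1, 3, 0]
  pop 4: no out-edges | ready=[] | order so far=[2, 5, 1, 3, 0, 4]
New canonical toposort: [2, 5, 1, 3, 0, 4]
Compare positions:
  Node 0: index 4 -> 4 (same)
  Node 1: index 0 -> 2 (moved)
  Node 2: index 1 -> 0 (moved)
  Node 3: index 3 -> 3 (same)
  Node 4: index 5 -> 5 (same)
  Node 5: index 2 -> 1 (moved)
Nodes that changed position: 1 2 5

Answer: 1 2 5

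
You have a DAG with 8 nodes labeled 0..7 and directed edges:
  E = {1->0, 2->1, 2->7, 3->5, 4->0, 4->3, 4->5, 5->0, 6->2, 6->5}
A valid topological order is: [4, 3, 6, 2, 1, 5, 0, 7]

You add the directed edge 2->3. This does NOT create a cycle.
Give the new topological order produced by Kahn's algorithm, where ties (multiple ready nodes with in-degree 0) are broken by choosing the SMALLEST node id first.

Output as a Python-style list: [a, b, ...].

Old toposort: [4, 3, 6, 2, 1, 5, 0, 7]
Added edge: 2->3
Position of 2 (3) > position of 3 (1). Must reorder: 2 must now come before 3.
Run Kahn's algorithm (break ties by smallest node id):
  initial in-degrees: [3, 1, 1, 2, 0, 3, 0, 1]
  ready (indeg=0): [4, 6]
  pop 4: indeg[0]->2; indeg[3]->1; indeg[5]->2 | ready=[6] | order so far=[4]
  pop 6: indeg[2]->0; indeg[5]->1 | ready=[2] | order so far=[4, 6]
  pop 2: indeg[1]->0; indeg[3]->0; indeg[7]->0 | ready=[1, 3, 7] | order so far=[4, 6, 2]
  pop 1: indeg[0]->1 | ready=[3, 7] | order so far=[4, 6, 2, 1]
  pop 3: indeg[5]->0 | ready=[5, 7] | order so far=[4, 6, 2, 1, 3]
  pop 5: indeg[0]->0 | ready=[0, 7] | order so far=[4, 6, 2, 1, 3, 5]
  pop 0: no out-edges | ready=[7] | order so far=[4, 6, 2, 1, 3, 5, 0]
  pop 7: no out-edges | ready=[] | order so far=[4, 6, 2, 1, 3, 5, 0, 7]
  Result: [4, 6, 2, 1, 3, 5, 0, 7]

Answer: [4, 6, 2, 1, 3, 5, 0, 7]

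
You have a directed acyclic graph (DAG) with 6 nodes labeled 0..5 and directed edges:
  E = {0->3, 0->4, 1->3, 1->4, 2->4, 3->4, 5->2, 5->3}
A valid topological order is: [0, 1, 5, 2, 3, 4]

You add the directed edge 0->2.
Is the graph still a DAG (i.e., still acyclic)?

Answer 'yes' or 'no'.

Given toposort: [0, 1, 5, 2, 3, 4]
Position of 0: index 0; position of 2: index 3
New edge 0->2: forward
Forward edge: respects the existing order. Still a DAG, same toposort still valid.
Still a DAG? yes

Answer: yes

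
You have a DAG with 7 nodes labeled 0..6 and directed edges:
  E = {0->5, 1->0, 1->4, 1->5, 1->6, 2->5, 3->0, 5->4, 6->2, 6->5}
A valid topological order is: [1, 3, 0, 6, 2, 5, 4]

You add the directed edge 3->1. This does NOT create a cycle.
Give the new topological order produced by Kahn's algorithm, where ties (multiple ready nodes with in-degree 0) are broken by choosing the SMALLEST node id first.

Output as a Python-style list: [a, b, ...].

Answer: [3, 1, 0, 6, 2, 5, 4]

Derivation:
Old toposort: [1, 3, 0, 6, 2, 5, 4]
Added edge: 3->1
Position of 3 (1) > position of 1 (0). Must reorder: 3 must now come before 1.
Run Kahn's algorithm (break ties by smallest node id):
  initial in-degrees: [2, 1, 1, 0, 2, 4, 1]
  ready (indeg=0): [3]
  pop 3: indeg[0]->1; indeg[1]->0 | ready=[1] | order so far=[3]
  pop 1: indeg[0]->0; indeg[4]->1; indeg[5]->3; indeg[6]->0 | ready=[0, 6] | order so far=[3, 1]
  pop 0: indeg[5]->2 | ready=[6] | order so far=[3, 1, 0]
  pop 6: indeg[2]->0; indeg[5]->1 | ready=[2] | order so far=[3, 1, 0, 6]
  pop 2: indeg[5]->0 | ready=[5] | order so far=[3, 1, 0, 6, 2]
  pop 5: indeg[4]->0 | ready=[4] | order so far=[3, 1, 0, 6, 2, 5]
  pop 4: no out-edges | ready=[] | order so far=[3, 1, 0, 6, 2, 5, 4]
  Result: [3, 1, 0, 6, 2, 5, 4]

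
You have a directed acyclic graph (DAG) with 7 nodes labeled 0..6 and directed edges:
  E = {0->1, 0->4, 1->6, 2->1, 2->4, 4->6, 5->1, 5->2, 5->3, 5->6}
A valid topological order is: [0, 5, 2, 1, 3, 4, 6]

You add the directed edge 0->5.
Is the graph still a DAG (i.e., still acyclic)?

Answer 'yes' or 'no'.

Given toposort: [0, 5, 2, 1, 3, 4, 6]
Position of 0: index 0; position of 5: index 1
New edge 0->5: forward
Forward edge: respects the existing order. Still a DAG, same toposort still valid.
Still a DAG? yes

Answer: yes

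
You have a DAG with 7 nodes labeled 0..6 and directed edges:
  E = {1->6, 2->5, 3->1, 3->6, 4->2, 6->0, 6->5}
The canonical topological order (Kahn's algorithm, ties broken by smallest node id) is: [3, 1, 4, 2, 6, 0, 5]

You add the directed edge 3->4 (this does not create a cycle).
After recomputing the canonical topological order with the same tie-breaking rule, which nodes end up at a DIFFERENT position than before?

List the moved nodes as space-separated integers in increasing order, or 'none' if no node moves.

Answer: none

Derivation:
Old toposort: [3, 1, 4, 2, 6, 0, 5]
Added edge 3->4
Recompute Kahn (smallest-id tiebreak):
  initial in-degrees: [1, 1, 1, 0, 1, 2, 2]
  ready (indeg=0): [3]
  pop 3: indeg[1]->0; indeg[4]->0; indeg[6]->1 | ready=[1, 4] | order so far=[3]
  pop 1: indeg[6]->0 | ready=[4, 6] | order so far=[3, 1]
  pop 4: indeg[2]->0 | ready=[2, 6] | order so far=[3, 1, 4]
  pop 2: indeg[5]->1 | ready=[6] | order so far=[3, 1, 4, 2]
  pop 6: indeg[0]->0; indeg[5]->0 | ready=[0, 5] | order so far=[3, 1, 4, 2, 6]
  pop 0: no out-edges | ready=[5] | order so far=[3, 1, 4, 2, 6, 0]
  pop 5: no out-edges | ready=[] | order so far=[3, 1, 4, 2, 6, 0, 5]
New canonical toposort: [3, 1, 4, 2, 6, 0, 5]
Compare positions:
  Node 0: index 5 -> 5 (same)
  Node 1: index 1 -> 1 (same)
  Node 2: index 3 -> 3 (same)
  Node 3: index 0 -> 0 (same)
  Node 4: index 2 -> 2 (same)
  Node 5: index 6 -> 6 (same)
  Node 6: index 4 -> 4 (same)
Nodes that changed position: none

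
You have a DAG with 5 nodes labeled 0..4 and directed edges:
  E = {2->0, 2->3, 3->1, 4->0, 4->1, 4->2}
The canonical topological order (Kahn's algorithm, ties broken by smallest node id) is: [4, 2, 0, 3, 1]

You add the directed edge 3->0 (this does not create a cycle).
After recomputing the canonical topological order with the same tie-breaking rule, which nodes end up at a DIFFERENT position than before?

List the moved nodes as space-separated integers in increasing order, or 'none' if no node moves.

Old toposort: [4, 2, 0, 3, 1]
Added edge 3->0
Recompute Kahn (smallest-id tiebreak):
  initial in-degrees: [3, 2, 1, 1, 0]
  ready (indeg=0): [4]
  pop 4: indeg[0]->2; indeg[1]->1; indeg[2]->0 | ready=[2] | order so far=[4]
  pop 2: indeg[0]->1; indeg[3]->0 | ready=[3] | order so far=[4, 2]
  pop 3: indeg[0]->0; indeg[1]->0 | ready=[0, 1] | order so far=[4, 2, 3]
  pop 0: no out-edges | ready=[1] | order so far=[4, 2, 3, 0]
  pop 1: no out-edges | ready=[] | order so far=[4, 2, 3, 0, 1]
New canonical toposort: [4, 2, 3, 0, 1]
Compare positions:
  Node 0: index 2 -> 3 (moved)
  Node 1: index 4 -> 4 (same)
  Node 2: index 1 -> 1 (same)
  Node 3: index 3 -> 2 (moved)
  Node 4: index 0 -> 0 (same)
Nodes that changed position: 0 3

Answer: 0 3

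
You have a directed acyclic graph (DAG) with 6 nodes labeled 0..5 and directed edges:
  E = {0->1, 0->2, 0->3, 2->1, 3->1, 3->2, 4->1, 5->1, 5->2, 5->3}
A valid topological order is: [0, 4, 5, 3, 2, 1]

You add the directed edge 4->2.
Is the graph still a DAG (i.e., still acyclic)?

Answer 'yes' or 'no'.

Given toposort: [0, 4, 5, 3, 2, 1]
Position of 4: index 1; position of 2: index 4
New edge 4->2: forward
Forward edge: respects the existing order. Still a DAG, same toposort still valid.
Still a DAG? yes

Answer: yes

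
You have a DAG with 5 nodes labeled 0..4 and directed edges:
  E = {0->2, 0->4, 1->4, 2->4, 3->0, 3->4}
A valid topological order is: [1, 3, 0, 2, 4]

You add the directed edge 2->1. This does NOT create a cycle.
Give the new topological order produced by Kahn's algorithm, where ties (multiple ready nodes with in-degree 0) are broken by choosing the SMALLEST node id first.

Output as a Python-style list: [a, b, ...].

Answer: [3, 0, 2, 1, 4]

Derivation:
Old toposort: [1, 3, 0, 2, 4]
Added edge: 2->1
Position of 2 (3) > position of 1 (0). Must reorder: 2 must now come before 1.
Run Kahn's algorithm (break ties by smallest node id):
  initial in-degrees: [1, 1, 1, 0, 4]
  ready (indeg=0): [3]
  pop 3: indeg[0]->0; indeg[4]->3 | ready=[0] | order so far=[3]
  pop 0: indeg[2]->0; indeg[4]->2 | ready=[2] | order so far=[3, 0]
  pop 2: indeg[1]->0; indeg[4]->1 | ready=[1] | order so far=[3, 0, 2]
  pop 1: indeg[4]->0 | ready=[4] | order so far=[3, 0, 2, 1]
  pop 4: no out-edges | ready=[] | order so far=[3, 0, 2, 1, 4]
  Result: [3, 0, 2, 1, 4]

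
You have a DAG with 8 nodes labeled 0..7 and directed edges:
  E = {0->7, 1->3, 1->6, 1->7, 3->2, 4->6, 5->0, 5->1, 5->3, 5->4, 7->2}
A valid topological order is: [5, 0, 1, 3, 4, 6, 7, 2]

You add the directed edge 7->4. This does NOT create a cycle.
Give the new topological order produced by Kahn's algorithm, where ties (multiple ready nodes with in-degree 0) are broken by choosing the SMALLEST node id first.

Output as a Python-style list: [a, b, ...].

Old toposort: [5, 0, 1, 3, 4, 6, 7, 2]
Added edge: 7->4
Position of 7 (6) > position of 4 (4). Must reorder: 7 must now come before 4.
Run Kahn's algorithm (break ties by smallest node id):
  initial in-degrees: [1, 1, 2, 2, 2, 0, 2, 2]
  ready (indeg=0): [5]
  pop 5: indeg[0]->0; indeg[1]->0; indeg[3]->1; indeg[4]->1 | ready=[0, 1] | order so far=[5]
  pop 0: indeg[7]->1 | ready=[1] | order so far=[5, 0]
  pop 1: indeg[3]->0; indeg[6]->1; indeg[7]->0 | ready=[3, 7] | order so far=[5, 0, 1]
  pop 3: indeg[2]->1 | ready=[7] | order so far=[5, 0, 1, 3]
  pop 7: indeg[2]->0; indeg[4]->0 | ready=[2, 4] | order so far=[5, 0, 1, 3, 7]
  pop 2: no out-edges | ready=[4] | order so far=[5, 0, 1, 3, 7, 2]
  pop 4: indeg[6]->0 | ready=[6] | order so far=[5, 0, 1, 3, 7, 2, 4]
  pop 6: no out-edges | ready=[] | order so far=[5, 0, 1, 3, 7, 2, 4, 6]
  Result: [5, 0, 1, 3, 7, 2, 4, 6]

Answer: [5, 0, 1, 3, 7, 2, 4, 6]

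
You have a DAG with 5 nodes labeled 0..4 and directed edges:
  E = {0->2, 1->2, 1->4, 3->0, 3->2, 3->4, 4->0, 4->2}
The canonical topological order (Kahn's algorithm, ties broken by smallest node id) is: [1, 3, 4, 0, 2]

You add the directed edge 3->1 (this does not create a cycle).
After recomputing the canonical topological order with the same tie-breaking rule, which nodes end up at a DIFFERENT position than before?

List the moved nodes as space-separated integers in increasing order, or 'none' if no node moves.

Old toposort: [1, 3, 4, 0, 2]
Added edge 3->1
Recompute Kahn (smallest-id tiebreak):
  initial in-degrees: [2, 1, 4, 0, 2]
  ready (indeg=0): [3]
  pop 3: indeg[0]->1; indeg[1]->0; indeg[2]->3; indeg[4]->1 | ready=[1] | order so far=[3]
  pop 1: indeg[2]->2; indeg[4]->0 | ready=[4] | order so far=[3, 1]
  pop 4: indeg[0]->0; indeg[2]->1 | ready=[0] | order so far=[3, 1, 4]
  pop 0: indeg[2]->0 | ready=[2] | order so far=[3, 1, 4, 0]
  pop 2: no out-edges | ready=[] | order so far=[3, 1, 4, 0, 2]
New canonical toposort: [3, 1, 4, 0, 2]
Compare positions:
  Node 0: index 3 -> 3 (same)
  Node 1: index 0 -> 1 (moved)
  Node 2: index 4 -> 4 (same)
  Node 3: index 1 -> 0 (moved)
  Node 4: index 2 -> 2 (same)
Nodes that changed position: 1 3

Answer: 1 3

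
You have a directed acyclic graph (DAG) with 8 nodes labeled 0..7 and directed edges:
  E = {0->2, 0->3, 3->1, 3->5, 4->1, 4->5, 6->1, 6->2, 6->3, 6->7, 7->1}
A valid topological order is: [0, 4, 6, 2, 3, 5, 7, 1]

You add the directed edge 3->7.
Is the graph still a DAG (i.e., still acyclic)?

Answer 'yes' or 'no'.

Given toposort: [0, 4, 6, 2, 3, 5, 7, 1]
Position of 3: index 4; position of 7: index 6
New edge 3->7: forward
Forward edge: respects the existing order. Still a DAG, same toposort still valid.
Still a DAG? yes

Answer: yes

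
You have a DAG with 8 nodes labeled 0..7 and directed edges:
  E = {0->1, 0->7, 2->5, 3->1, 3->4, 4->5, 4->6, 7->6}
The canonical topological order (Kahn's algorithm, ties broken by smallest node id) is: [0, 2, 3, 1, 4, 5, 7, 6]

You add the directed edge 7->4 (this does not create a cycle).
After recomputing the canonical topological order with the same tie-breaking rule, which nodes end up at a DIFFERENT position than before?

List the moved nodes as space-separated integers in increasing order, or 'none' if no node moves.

Old toposort: [0, 2, 3, 1, 4, 5, 7, 6]
Added edge 7->4
Recompute Kahn (smallest-id tiebreak):
  initial in-degrees: [0, 2, 0, 0, 2, 2, 2, 1]
  ready (indeg=0): [0, 2, 3]
  pop 0: indeg[1]->1; indeg[7]->0 | ready=[2, 3, 7] | order so far=[0]
  pop 2: indeg[5]->1 | ready=[3, 7] | order so far=[0, 2]
  pop 3: indeg[1]->0; indeg[4]->1 | ready=[1, 7] | order so far=[0, 2, 3]
  pop 1: no out-edges | ready=[7] | order so far=[0, 2, 3, 1]
  pop 7: indeg[4]->0; indeg[6]->1 | ready=[4] | order so far=[0, 2, 3, 1, 7]
  pop 4: indeg[5]->0; indeg[6]->0 | ready=[5, 6] | order so far=[0, 2, 3, 1, 7, 4]
  pop 5: no out-edges | ready=[6] | order so far=[0, 2, 3, 1, 7, 4, 5]
  pop 6: no out-edges | ready=[] | order so far=[0, 2, 3, 1, 7, 4, 5, 6]
New canonical toposort: [0, 2, 3, 1, 7, 4, 5, 6]
Compare positions:
  Node 0: index 0 -> 0 (same)
  Node 1: index 3 -> 3 (same)
  Node 2: index 1 -> 1 (same)
  Node 3: index 2 -> 2 (same)
  Node 4: index 4 -> 5 (moved)
  Node 5: index 5 -> 6 (moved)
  Node 6: index 7 -> 7 (same)
  Node 7: index 6 -> 4 (moved)
Nodes that changed position: 4 5 7

Answer: 4 5 7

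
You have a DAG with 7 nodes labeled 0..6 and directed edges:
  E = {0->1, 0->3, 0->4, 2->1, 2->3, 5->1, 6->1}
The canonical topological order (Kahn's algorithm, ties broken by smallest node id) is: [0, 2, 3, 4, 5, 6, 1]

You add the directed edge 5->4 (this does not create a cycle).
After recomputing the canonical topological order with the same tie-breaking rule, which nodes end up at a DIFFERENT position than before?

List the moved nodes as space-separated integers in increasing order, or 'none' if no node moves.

Old toposort: [0, 2, 3, 4, 5, 6, 1]
Added edge 5->4
Recompute Kahn (smallest-id tiebreak):
  initial in-degrees: [0, 4, 0, 2, 2, 0, 0]
  ready (indeg=0): [0, 2, 5, 6]
  pop 0: indeg[1]->3; indeg[3]->1; indeg[4]->1 | ready=[2, 5, 6] | order so far=[0]
  pop 2: indeg[1]->2; indeg[3]->0 | ready=[3, 5, 6] | order so far=[0, 2]
  pop 3: no out-edges | ready=[5, 6] | order so far=[0, 2, 3]
  pop 5: indeg[1]->1; indeg[4]->0 | ready=[4, 6] | order so far=[0, 2, 3, 5]
  pop 4: no out-edges | ready=[6] | order so far=[0, 2, 3, 5, 4]
  pop 6: indeg[1]->0 | ready=[1] | order so far=[0, 2, 3, 5, 4, 6]
  pop 1: no out-edges | ready=[] | order so far=[0, 2, 3, 5, 4, 6, 1]
New canonical toposort: [0, 2, 3, 5, 4, 6, 1]
Compare positions:
  Node 0: index 0 -> 0 (same)
  Node 1: index 6 -> 6 (same)
  Node 2: index 1 -> 1 (same)
  Node 3: index 2 -> 2 (same)
  Node 4: index 3 -> 4 (moved)
  Node 5: index 4 -> 3 (moved)
  Node 6: index 5 -> 5 (same)
Nodes that changed position: 4 5

Answer: 4 5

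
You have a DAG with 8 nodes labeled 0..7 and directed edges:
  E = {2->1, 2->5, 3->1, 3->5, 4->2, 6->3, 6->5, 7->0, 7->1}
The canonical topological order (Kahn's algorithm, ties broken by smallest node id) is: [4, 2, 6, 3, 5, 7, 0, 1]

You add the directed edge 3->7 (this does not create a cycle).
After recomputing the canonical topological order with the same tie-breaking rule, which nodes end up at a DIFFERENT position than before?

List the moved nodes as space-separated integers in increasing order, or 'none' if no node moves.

Answer: none

Derivation:
Old toposort: [4, 2, 6, 3, 5, 7, 0, 1]
Added edge 3->7
Recompute Kahn (smallest-id tiebreak):
  initial in-degrees: [1, 3, 1, 1, 0, 3, 0, 1]
  ready (indeg=0): [4, 6]
  pop 4: indeg[2]->0 | ready=[2, 6] | order so far=[4]
  pop 2: indeg[1]->2; indeg[5]->2 | ready=[6] | order so far=[4, 2]
  pop 6: indeg[3]->0; indeg[5]->1 | ready=[3] | order so far=[4, 2, 6]
  pop 3: indeg[1]->1; indeg[5]->0; indeg[7]->0 | ready=[5, 7] | order so far=[4, 2, 6, 3]
  pop 5: no out-edges | ready=[7] | order so far=[4, 2, 6, 3, 5]
  pop 7: indeg[0]->0; indeg[1]->0 | ready=[0, 1] | order so far=[4, 2, 6, 3, 5, 7]
  pop 0: no out-edges | ready=[1] | order so far=[4, 2, 6, 3, 5, 7, 0]
  pop 1: no out-edges | ready=[] | order so far=[4, 2, 6, 3, 5, 7, 0, 1]
New canonical toposort: [4, 2, 6, 3, 5, 7, 0, 1]
Compare positions:
  Node 0: index 6 -> 6 (same)
  Node 1: index 7 -> 7 (same)
  Node 2: index 1 -> 1 (same)
  Node 3: index 3 -> 3 (same)
  Node 4: index 0 -> 0 (same)
  Node 5: index 4 -> 4 (same)
  Node 6: index 2 -> 2 (same)
  Node 7: index 5 -> 5 (same)
Nodes that changed position: none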